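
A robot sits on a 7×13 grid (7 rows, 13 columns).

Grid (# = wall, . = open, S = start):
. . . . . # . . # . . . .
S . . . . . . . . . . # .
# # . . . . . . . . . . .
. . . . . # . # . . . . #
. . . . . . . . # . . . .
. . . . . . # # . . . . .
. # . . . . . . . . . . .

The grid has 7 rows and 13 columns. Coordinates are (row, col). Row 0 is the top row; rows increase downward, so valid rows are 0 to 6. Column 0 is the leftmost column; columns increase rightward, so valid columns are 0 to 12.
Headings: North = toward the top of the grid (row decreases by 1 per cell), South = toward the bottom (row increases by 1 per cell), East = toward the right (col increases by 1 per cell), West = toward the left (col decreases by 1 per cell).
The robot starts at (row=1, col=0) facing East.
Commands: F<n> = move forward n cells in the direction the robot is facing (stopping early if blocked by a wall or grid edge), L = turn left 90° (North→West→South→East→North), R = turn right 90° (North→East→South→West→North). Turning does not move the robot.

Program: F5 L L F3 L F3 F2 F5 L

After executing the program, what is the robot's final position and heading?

Start: (row=1, col=0), facing East
  F5: move forward 5, now at (row=1, col=5)
  L: turn left, now facing North
  L: turn left, now facing West
  F3: move forward 3, now at (row=1, col=2)
  L: turn left, now facing South
  F3: move forward 3, now at (row=4, col=2)
  F2: move forward 2, now at (row=6, col=2)
  F5: move forward 0/5 (blocked), now at (row=6, col=2)
  L: turn left, now facing East
Final: (row=6, col=2), facing East

Answer: Final position: (row=6, col=2), facing East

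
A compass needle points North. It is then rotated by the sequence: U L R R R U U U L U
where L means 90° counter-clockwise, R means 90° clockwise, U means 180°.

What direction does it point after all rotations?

Start: North
  U (U-turn (180°)) -> South
  L (left (90° counter-clockwise)) -> East
  R (right (90° clockwise)) -> South
  R (right (90° clockwise)) -> West
  R (right (90° clockwise)) -> North
  U (U-turn (180°)) -> South
  U (U-turn (180°)) -> North
  U (U-turn (180°)) -> South
  L (left (90° counter-clockwise)) -> East
  U (U-turn (180°)) -> West
Final: West

Answer: Final heading: West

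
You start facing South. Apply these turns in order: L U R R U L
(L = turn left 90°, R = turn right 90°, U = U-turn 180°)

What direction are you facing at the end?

Start: South
  L (left (90° counter-clockwise)) -> East
  U (U-turn (180°)) -> West
  R (right (90° clockwise)) -> North
  R (right (90° clockwise)) -> East
  U (U-turn (180°)) -> West
  L (left (90° counter-clockwise)) -> South
Final: South

Answer: Final heading: South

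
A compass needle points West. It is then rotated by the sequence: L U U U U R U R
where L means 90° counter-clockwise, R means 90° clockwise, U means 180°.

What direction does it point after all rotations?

Start: West
  L (left (90° counter-clockwise)) -> South
  U (U-turn (180°)) -> North
  U (U-turn (180°)) -> South
  U (U-turn (180°)) -> North
  U (U-turn (180°)) -> South
  R (right (90° clockwise)) -> West
  U (U-turn (180°)) -> East
  R (right (90° clockwise)) -> South
Final: South

Answer: Final heading: South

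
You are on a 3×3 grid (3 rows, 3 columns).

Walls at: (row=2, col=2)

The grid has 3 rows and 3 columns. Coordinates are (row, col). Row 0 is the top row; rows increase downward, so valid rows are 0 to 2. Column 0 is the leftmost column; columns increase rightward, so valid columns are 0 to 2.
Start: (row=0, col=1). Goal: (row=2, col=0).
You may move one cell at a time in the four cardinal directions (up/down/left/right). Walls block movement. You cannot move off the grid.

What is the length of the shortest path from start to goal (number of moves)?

BFS from (row=0, col=1) until reaching (row=2, col=0):
  Distance 0: (row=0, col=1)
  Distance 1: (row=0, col=0), (row=0, col=2), (row=1, col=1)
  Distance 2: (row=1, col=0), (row=1, col=2), (row=2, col=1)
  Distance 3: (row=2, col=0)  <- goal reached here
One shortest path (3 moves): (row=0, col=1) -> (row=0, col=0) -> (row=1, col=0) -> (row=2, col=0)

Answer: Shortest path length: 3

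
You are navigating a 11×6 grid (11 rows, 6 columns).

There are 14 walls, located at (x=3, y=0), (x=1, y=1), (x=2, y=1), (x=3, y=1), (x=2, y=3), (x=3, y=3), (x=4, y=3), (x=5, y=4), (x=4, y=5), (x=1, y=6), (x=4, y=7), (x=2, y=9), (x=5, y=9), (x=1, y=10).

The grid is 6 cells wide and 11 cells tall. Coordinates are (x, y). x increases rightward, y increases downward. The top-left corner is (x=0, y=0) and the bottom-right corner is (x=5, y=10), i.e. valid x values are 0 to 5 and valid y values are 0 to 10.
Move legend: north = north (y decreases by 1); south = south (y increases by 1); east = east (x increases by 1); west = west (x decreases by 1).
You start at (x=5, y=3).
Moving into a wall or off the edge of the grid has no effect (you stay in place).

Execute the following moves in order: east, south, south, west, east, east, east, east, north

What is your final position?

Answer: Final position: (x=5, y=2)

Derivation:
Start: (x=5, y=3)
  east (east): blocked, stay at (x=5, y=3)
  south (south): blocked, stay at (x=5, y=3)
  south (south): blocked, stay at (x=5, y=3)
  west (west): blocked, stay at (x=5, y=3)
  [×4]east (east): blocked, stay at (x=5, y=3)
  north (north): (x=5, y=3) -> (x=5, y=2)
Final: (x=5, y=2)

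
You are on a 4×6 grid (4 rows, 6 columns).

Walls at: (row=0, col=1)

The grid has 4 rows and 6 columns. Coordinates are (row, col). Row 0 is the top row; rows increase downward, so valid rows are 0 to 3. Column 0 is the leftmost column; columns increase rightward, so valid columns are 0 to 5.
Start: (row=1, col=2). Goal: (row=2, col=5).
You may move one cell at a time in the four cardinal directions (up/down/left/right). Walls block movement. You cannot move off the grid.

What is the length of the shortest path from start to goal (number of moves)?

BFS from (row=1, col=2) until reaching (row=2, col=5):
  Distance 0: (row=1, col=2)
  Distance 1: (row=0, col=2), (row=1, col=1), (row=1, col=3), (row=2, col=2)
  Distance 2: (row=0, col=3), (row=1, col=0), (row=1, col=4), (row=2, col=1), (row=2, col=3), (row=3, col=2)
  Distance 3: (row=0, col=0), (row=0, col=4), (row=1, col=5), (row=2, col=0), (row=2, col=4), (row=3, col=1), (row=3, col=3)
  Distance 4: (row=0, col=5), (row=2, col=5), (row=3, col=0), (row=3, col=4)  <- goal reached here
One shortest path (4 moves): (row=1, col=2) -> (row=1, col=3) -> (row=1, col=4) -> (row=1, col=5) -> (row=2, col=5)

Answer: Shortest path length: 4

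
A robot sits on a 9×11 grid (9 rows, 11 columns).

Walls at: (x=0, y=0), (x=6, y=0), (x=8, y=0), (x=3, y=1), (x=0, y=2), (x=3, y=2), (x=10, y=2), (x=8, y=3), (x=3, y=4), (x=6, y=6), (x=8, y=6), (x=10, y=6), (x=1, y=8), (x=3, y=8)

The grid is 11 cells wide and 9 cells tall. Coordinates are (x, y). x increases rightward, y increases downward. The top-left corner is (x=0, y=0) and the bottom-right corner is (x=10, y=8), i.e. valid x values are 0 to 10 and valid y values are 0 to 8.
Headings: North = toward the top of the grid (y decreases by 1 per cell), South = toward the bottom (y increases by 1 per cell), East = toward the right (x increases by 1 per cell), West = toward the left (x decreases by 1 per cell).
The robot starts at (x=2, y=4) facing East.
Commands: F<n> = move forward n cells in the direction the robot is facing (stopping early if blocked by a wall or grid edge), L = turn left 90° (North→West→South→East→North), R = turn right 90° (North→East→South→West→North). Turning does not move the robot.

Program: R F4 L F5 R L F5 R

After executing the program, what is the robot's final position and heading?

Start: (x=2, y=4), facing East
  R: turn right, now facing South
  F4: move forward 4, now at (x=2, y=8)
  L: turn left, now facing East
  F5: move forward 0/5 (blocked), now at (x=2, y=8)
  R: turn right, now facing South
  L: turn left, now facing East
  F5: move forward 0/5 (blocked), now at (x=2, y=8)
  R: turn right, now facing South
Final: (x=2, y=8), facing South

Answer: Final position: (x=2, y=8), facing South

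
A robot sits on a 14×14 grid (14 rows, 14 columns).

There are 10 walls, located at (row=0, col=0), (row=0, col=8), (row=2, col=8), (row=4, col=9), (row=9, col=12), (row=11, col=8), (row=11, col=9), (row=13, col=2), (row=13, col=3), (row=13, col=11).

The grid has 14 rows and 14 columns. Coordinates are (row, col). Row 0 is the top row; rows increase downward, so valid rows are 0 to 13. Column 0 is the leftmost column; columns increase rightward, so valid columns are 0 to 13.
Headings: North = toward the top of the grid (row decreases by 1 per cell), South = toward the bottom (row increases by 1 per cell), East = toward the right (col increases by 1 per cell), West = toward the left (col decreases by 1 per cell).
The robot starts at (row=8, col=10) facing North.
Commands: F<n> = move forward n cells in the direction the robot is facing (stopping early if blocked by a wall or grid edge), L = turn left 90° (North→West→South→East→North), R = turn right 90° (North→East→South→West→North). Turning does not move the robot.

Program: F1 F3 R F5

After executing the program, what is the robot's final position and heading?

Answer: Final position: (row=4, col=13), facing East

Derivation:
Start: (row=8, col=10), facing North
  F1: move forward 1, now at (row=7, col=10)
  F3: move forward 3, now at (row=4, col=10)
  R: turn right, now facing East
  F5: move forward 3/5 (blocked), now at (row=4, col=13)
Final: (row=4, col=13), facing East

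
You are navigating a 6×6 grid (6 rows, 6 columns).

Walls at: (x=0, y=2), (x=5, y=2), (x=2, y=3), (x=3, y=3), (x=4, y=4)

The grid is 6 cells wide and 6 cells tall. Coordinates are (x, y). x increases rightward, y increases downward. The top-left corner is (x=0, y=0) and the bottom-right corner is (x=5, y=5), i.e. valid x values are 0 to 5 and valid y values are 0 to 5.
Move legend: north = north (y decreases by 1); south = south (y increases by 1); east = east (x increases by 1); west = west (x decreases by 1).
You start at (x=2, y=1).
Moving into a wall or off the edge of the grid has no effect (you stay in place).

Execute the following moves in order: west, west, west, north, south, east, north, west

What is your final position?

Start: (x=2, y=1)
  west (west): (x=2, y=1) -> (x=1, y=1)
  west (west): (x=1, y=1) -> (x=0, y=1)
  west (west): blocked, stay at (x=0, y=1)
  north (north): (x=0, y=1) -> (x=0, y=0)
  south (south): (x=0, y=0) -> (x=0, y=1)
  east (east): (x=0, y=1) -> (x=1, y=1)
  north (north): (x=1, y=1) -> (x=1, y=0)
  west (west): (x=1, y=0) -> (x=0, y=0)
Final: (x=0, y=0)

Answer: Final position: (x=0, y=0)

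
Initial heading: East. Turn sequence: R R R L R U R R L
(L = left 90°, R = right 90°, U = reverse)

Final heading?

Answer: Final heading: West

Derivation:
Start: East
  R (right (90° clockwise)) -> South
  R (right (90° clockwise)) -> West
  R (right (90° clockwise)) -> North
  L (left (90° counter-clockwise)) -> West
  R (right (90° clockwise)) -> North
  U (U-turn (180°)) -> South
  R (right (90° clockwise)) -> West
  R (right (90° clockwise)) -> North
  L (left (90° counter-clockwise)) -> West
Final: West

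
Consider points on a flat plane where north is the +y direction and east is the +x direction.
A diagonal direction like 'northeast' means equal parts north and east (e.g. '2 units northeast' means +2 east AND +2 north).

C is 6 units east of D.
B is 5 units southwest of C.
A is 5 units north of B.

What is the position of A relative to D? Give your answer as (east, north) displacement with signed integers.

Answer: A is at (east=1, north=0) relative to D.

Derivation:
Place D at the origin (east=0, north=0).
  C is 6 units east of D: delta (east=+6, north=+0); C at (east=6, north=0).
  B is 5 units southwest of C: delta (east=-5, north=-5); B at (east=1, north=-5).
  A is 5 units north of B: delta (east=+0, north=+5); A at (east=1, north=0).
Therefore A relative to D: (east=1, north=0).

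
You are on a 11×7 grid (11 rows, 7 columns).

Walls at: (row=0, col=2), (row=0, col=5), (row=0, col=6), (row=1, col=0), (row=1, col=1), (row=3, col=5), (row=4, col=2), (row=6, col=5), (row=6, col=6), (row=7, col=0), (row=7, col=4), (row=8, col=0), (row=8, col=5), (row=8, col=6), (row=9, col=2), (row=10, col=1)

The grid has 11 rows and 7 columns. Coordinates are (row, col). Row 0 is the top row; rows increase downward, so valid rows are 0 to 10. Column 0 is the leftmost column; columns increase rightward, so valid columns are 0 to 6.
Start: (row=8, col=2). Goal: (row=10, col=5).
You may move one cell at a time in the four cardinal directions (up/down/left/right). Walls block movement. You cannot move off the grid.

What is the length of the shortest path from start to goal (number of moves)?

BFS from (row=8, col=2) until reaching (row=10, col=5):
  Distance 0: (row=8, col=2)
  Distance 1: (row=7, col=2), (row=8, col=1), (row=8, col=3)
  Distance 2: (row=6, col=2), (row=7, col=1), (row=7, col=3), (row=8, col=4), (row=9, col=1), (row=9, col=3)
  Distance 3: (row=5, col=2), (row=6, col=1), (row=6, col=3), (row=9, col=0), (row=9, col=4), (row=10, col=3)
  Distance 4: (row=5, col=1), (row=5, col=3), (row=6, col=0), (row=6, col=4), (row=9, col=5), (row=10, col=0), (row=10, col=2), (row=10, col=4)
  Distance 5: (row=4, col=1), (row=4, col=3), (row=5, col=0), (row=5, col=4), (row=9, col=6), (row=10, col=5)  <- goal reached here
One shortest path (5 moves): (row=8, col=2) -> (row=8, col=3) -> (row=8, col=4) -> (row=9, col=4) -> (row=9, col=5) -> (row=10, col=5)

Answer: Shortest path length: 5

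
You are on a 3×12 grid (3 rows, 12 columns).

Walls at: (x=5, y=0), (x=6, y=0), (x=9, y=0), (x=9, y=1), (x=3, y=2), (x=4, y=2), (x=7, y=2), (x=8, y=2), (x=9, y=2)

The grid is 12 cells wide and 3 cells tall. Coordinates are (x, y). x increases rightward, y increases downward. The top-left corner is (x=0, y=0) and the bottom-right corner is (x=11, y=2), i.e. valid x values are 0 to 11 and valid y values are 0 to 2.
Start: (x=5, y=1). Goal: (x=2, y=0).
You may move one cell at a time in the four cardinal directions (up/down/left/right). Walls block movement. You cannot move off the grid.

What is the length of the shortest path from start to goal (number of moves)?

Answer: Shortest path length: 4

Derivation:
BFS from (x=5, y=1) until reaching (x=2, y=0):
  Distance 0: (x=5, y=1)
  Distance 1: (x=4, y=1), (x=6, y=1), (x=5, y=2)
  Distance 2: (x=4, y=0), (x=3, y=1), (x=7, y=1), (x=6, y=2)
  Distance 3: (x=3, y=0), (x=7, y=0), (x=2, y=1), (x=8, y=1)
  Distance 4: (x=2, y=0), (x=8, y=0), (x=1, y=1), (x=2, y=2)  <- goal reached here
One shortest path (4 moves): (x=5, y=1) -> (x=4, y=1) -> (x=3, y=1) -> (x=2, y=1) -> (x=2, y=0)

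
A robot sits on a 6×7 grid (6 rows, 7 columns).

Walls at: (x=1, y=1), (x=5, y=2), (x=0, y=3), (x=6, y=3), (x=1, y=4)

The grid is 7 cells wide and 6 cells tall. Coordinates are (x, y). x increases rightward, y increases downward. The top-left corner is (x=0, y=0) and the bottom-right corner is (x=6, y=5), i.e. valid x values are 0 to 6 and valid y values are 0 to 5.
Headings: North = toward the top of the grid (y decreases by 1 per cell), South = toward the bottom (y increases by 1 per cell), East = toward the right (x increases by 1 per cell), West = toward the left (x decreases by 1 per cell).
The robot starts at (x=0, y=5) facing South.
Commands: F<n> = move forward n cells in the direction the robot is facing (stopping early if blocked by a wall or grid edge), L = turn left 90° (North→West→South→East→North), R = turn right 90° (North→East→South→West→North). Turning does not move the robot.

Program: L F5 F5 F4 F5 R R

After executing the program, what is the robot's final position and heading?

Answer: Final position: (x=6, y=5), facing West

Derivation:
Start: (x=0, y=5), facing South
  L: turn left, now facing East
  F5: move forward 5, now at (x=5, y=5)
  F5: move forward 1/5 (blocked), now at (x=6, y=5)
  F4: move forward 0/4 (blocked), now at (x=6, y=5)
  F5: move forward 0/5 (blocked), now at (x=6, y=5)
  R: turn right, now facing South
  R: turn right, now facing West
Final: (x=6, y=5), facing West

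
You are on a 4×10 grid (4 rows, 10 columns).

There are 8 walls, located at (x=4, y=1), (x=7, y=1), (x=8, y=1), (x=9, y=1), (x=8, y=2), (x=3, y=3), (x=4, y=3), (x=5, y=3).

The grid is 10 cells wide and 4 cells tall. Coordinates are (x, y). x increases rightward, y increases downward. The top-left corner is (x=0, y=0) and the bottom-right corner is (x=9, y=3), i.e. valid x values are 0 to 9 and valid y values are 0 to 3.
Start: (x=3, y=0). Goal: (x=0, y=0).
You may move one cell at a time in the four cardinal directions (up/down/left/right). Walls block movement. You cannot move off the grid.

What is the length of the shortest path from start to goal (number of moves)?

Answer: Shortest path length: 3

Derivation:
BFS from (x=3, y=0) until reaching (x=0, y=0):
  Distance 0: (x=3, y=0)
  Distance 1: (x=2, y=0), (x=4, y=0), (x=3, y=1)
  Distance 2: (x=1, y=0), (x=5, y=0), (x=2, y=1), (x=3, y=2)
  Distance 3: (x=0, y=0), (x=6, y=0), (x=1, y=1), (x=5, y=1), (x=2, y=2), (x=4, y=2)  <- goal reached here
One shortest path (3 moves): (x=3, y=0) -> (x=2, y=0) -> (x=1, y=0) -> (x=0, y=0)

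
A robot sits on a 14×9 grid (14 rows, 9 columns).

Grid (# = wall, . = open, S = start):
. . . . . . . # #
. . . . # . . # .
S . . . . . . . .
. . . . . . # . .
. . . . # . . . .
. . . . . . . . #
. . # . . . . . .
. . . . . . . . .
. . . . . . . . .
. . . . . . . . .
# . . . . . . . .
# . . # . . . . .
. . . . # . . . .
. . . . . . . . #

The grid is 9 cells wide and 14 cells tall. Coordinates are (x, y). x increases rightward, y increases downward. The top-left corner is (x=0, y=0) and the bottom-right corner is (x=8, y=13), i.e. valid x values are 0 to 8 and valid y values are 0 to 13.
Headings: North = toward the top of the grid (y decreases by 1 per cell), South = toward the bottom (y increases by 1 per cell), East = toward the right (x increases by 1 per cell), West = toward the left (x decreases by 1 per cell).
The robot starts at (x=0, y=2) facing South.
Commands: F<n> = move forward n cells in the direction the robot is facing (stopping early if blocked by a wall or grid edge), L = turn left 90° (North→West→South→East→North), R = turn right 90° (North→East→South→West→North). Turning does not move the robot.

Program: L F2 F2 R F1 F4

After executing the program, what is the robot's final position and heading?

Start: (x=0, y=2), facing South
  L: turn left, now facing East
  F2: move forward 2, now at (x=2, y=2)
  F2: move forward 2, now at (x=4, y=2)
  R: turn right, now facing South
  F1: move forward 1, now at (x=4, y=3)
  F4: move forward 0/4 (blocked), now at (x=4, y=3)
Final: (x=4, y=3), facing South

Answer: Final position: (x=4, y=3), facing South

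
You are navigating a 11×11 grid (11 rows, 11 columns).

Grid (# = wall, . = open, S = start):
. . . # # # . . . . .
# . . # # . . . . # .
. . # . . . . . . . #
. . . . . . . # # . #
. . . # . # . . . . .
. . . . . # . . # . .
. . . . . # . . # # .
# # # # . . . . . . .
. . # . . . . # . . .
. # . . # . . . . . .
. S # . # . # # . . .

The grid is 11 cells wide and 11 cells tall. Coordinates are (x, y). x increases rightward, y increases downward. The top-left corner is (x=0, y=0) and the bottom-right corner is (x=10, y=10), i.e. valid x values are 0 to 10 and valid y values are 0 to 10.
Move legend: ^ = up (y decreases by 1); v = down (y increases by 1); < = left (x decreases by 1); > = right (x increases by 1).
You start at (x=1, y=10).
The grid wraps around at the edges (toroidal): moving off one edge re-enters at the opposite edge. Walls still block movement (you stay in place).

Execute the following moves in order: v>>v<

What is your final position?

Start: (x=1, y=10)
  v (down): (x=1, y=10) -> (x=1, y=0)
  > (right): (x=1, y=0) -> (x=2, y=0)
  > (right): blocked, stay at (x=2, y=0)
  v (down): (x=2, y=0) -> (x=2, y=1)
  < (left): (x=2, y=1) -> (x=1, y=1)
Final: (x=1, y=1)

Answer: Final position: (x=1, y=1)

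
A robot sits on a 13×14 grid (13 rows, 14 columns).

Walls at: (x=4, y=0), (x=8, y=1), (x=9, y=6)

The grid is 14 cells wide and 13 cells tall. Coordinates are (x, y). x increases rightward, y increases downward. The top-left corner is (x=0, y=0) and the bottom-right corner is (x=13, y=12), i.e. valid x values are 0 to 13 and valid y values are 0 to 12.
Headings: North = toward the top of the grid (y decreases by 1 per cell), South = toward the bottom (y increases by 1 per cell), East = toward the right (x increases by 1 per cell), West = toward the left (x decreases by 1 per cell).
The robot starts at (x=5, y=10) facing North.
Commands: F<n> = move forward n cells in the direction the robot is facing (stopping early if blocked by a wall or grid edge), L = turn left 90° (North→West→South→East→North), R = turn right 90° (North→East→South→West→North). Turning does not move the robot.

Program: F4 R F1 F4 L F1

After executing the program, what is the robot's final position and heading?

Answer: Final position: (x=8, y=5), facing North

Derivation:
Start: (x=5, y=10), facing North
  F4: move forward 4, now at (x=5, y=6)
  R: turn right, now facing East
  F1: move forward 1, now at (x=6, y=6)
  F4: move forward 2/4 (blocked), now at (x=8, y=6)
  L: turn left, now facing North
  F1: move forward 1, now at (x=8, y=5)
Final: (x=8, y=5), facing North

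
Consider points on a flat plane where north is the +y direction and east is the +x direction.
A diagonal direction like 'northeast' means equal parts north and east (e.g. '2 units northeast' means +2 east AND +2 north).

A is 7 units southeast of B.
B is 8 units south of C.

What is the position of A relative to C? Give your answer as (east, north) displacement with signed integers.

Answer: A is at (east=7, north=-15) relative to C.

Derivation:
Place C at the origin (east=0, north=0).
  B is 8 units south of C: delta (east=+0, north=-8); B at (east=0, north=-8).
  A is 7 units southeast of B: delta (east=+7, north=-7); A at (east=7, north=-15).
Therefore A relative to C: (east=7, north=-15).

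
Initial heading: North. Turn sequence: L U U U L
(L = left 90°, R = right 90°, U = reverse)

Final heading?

Answer: Final heading: North

Derivation:
Start: North
  L (left (90° counter-clockwise)) -> West
  U (U-turn (180°)) -> East
  U (U-turn (180°)) -> West
  U (U-turn (180°)) -> East
  L (left (90° counter-clockwise)) -> North
Final: North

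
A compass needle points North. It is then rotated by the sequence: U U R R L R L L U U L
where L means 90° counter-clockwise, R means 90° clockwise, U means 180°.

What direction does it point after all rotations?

Answer: Final heading: West

Derivation:
Start: North
  U (U-turn (180°)) -> South
  U (U-turn (180°)) -> North
  R (right (90° clockwise)) -> East
  R (right (90° clockwise)) -> South
  L (left (90° counter-clockwise)) -> East
  R (right (90° clockwise)) -> South
  L (left (90° counter-clockwise)) -> East
  L (left (90° counter-clockwise)) -> North
  U (U-turn (180°)) -> South
  U (U-turn (180°)) -> North
  L (left (90° counter-clockwise)) -> West
Final: West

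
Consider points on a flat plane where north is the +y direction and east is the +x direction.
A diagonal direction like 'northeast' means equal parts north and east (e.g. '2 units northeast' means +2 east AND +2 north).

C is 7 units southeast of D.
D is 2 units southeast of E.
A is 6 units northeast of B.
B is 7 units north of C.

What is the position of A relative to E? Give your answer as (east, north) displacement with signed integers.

Answer: A is at (east=15, north=4) relative to E.

Derivation:
Place E at the origin (east=0, north=0).
  D is 2 units southeast of E: delta (east=+2, north=-2); D at (east=2, north=-2).
  C is 7 units southeast of D: delta (east=+7, north=-7); C at (east=9, north=-9).
  B is 7 units north of C: delta (east=+0, north=+7); B at (east=9, north=-2).
  A is 6 units northeast of B: delta (east=+6, north=+6); A at (east=15, north=4).
Therefore A relative to E: (east=15, north=4).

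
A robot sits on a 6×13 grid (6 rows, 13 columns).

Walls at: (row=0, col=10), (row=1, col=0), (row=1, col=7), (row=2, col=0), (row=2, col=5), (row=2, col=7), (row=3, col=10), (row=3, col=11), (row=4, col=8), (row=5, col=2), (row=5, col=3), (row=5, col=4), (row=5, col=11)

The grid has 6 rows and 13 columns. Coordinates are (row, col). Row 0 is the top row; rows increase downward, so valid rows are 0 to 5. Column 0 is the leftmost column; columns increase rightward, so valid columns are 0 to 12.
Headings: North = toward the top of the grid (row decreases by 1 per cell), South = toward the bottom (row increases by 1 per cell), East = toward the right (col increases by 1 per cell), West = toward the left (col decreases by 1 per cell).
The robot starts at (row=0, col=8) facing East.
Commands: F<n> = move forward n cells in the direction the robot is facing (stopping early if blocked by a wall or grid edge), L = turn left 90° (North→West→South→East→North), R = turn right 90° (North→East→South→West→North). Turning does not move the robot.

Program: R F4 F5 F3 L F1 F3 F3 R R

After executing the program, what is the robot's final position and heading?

Start: (row=0, col=8), facing East
  R: turn right, now facing South
  F4: move forward 3/4 (blocked), now at (row=3, col=8)
  F5: move forward 0/5 (blocked), now at (row=3, col=8)
  F3: move forward 0/3 (blocked), now at (row=3, col=8)
  L: turn left, now facing East
  F1: move forward 1, now at (row=3, col=9)
  F3: move forward 0/3 (blocked), now at (row=3, col=9)
  F3: move forward 0/3 (blocked), now at (row=3, col=9)
  R: turn right, now facing South
  R: turn right, now facing West
Final: (row=3, col=9), facing West

Answer: Final position: (row=3, col=9), facing West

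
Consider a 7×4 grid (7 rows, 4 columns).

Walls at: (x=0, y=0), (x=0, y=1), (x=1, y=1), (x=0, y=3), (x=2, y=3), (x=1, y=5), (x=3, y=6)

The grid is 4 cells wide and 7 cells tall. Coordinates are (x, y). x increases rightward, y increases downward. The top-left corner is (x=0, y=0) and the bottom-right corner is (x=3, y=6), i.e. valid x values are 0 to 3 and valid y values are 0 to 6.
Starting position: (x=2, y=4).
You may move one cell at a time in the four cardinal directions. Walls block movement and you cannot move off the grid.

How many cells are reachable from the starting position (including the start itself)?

BFS flood-fill from (x=2, y=4):
  Distance 0: (x=2, y=4)
  Distance 1: (x=1, y=4), (x=3, y=4), (x=2, y=5)
  Distance 2: (x=1, y=3), (x=3, y=3), (x=0, y=4), (x=3, y=5), (x=2, y=6)
  Distance 3: (x=1, y=2), (x=3, y=2), (x=0, y=5), (x=1, y=6)
  Distance 4: (x=3, y=1), (x=0, y=2), (x=2, y=2), (x=0, y=6)
  Distance 5: (x=3, y=0), (x=2, y=1)
  Distance 6: (x=2, y=0)
  Distance 7: (x=1, y=0)
Total reachable: 21 (grid has 21 open cells total)

Answer: Reachable cells: 21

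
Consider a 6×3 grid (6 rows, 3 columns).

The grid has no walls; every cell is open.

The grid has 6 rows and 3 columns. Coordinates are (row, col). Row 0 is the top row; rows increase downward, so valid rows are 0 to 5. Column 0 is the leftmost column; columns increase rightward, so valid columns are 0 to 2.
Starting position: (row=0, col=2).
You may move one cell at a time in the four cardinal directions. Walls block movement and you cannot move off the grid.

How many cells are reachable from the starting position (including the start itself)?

BFS flood-fill from (row=0, col=2):
  Distance 0: (row=0, col=2)
  Distance 1: (row=0, col=1), (row=1, col=2)
  Distance 2: (row=0, col=0), (row=1, col=1), (row=2, col=2)
  Distance 3: (row=1, col=0), (row=2, col=1), (row=3, col=2)
  Distance 4: (row=2, col=0), (row=3, col=1), (row=4, col=2)
  Distance 5: (row=3, col=0), (row=4, col=1), (row=5, col=2)
  Distance 6: (row=4, col=0), (row=5, col=1)
  Distance 7: (row=5, col=0)
Total reachable: 18 (grid has 18 open cells total)

Answer: Reachable cells: 18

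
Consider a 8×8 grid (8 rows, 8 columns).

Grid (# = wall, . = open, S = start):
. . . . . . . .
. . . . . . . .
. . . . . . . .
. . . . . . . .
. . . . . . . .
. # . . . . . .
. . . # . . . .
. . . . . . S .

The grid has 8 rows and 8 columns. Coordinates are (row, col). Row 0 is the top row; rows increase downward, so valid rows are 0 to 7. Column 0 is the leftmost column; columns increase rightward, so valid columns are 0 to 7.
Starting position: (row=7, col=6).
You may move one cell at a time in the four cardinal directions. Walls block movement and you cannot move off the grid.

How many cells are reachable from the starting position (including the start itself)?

Answer: Reachable cells: 62

Derivation:
BFS flood-fill from (row=7, col=6):
  Distance 0: (row=7, col=6)
  Distance 1: (row=6, col=6), (row=7, col=5), (row=7, col=7)
  Distance 2: (row=5, col=6), (row=6, col=5), (row=6, col=7), (row=7, col=4)
  Distance 3: (row=4, col=6), (row=5, col=5), (row=5, col=7), (row=6, col=4), (row=7, col=3)
  Distance 4: (row=3, col=6), (row=4, col=5), (row=4, col=7), (row=5, col=4), (row=7, col=2)
  Distance 5: (row=2, col=6), (row=3, col=5), (row=3, col=7), (row=4, col=4), (row=5, col=3), (row=6, col=2), (row=7, col=1)
  Distance 6: (row=1, col=6), (row=2, col=5), (row=2, col=7), (row=3, col=4), (row=4, col=3), (row=5, col=2), (row=6, col=1), (row=7, col=0)
  Distance 7: (row=0, col=6), (row=1, col=5), (row=1, col=7), (row=2, col=4), (row=3, col=3), (row=4, col=2), (row=6, col=0)
  Distance 8: (row=0, col=5), (row=0, col=7), (row=1, col=4), (row=2, col=3), (row=3, col=2), (row=4, col=1), (row=5, col=0)
  Distance 9: (row=0, col=4), (row=1, col=3), (row=2, col=2), (row=3, col=1), (row=4, col=0)
  Distance 10: (row=0, col=3), (row=1, col=2), (row=2, col=1), (row=3, col=0)
  Distance 11: (row=0, col=2), (row=1, col=1), (row=2, col=0)
  Distance 12: (row=0, col=1), (row=1, col=0)
  Distance 13: (row=0, col=0)
Total reachable: 62 (grid has 62 open cells total)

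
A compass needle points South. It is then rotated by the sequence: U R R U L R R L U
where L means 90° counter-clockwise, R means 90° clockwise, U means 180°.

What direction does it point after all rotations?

Answer: Final heading: South

Derivation:
Start: South
  U (U-turn (180°)) -> North
  R (right (90° clockwise)) -> East
  R (right (90° clockwise)) -> South
  U (U-turn (180°)) -> North
  L (left (90° counter-clockwise)) -> West
  R (right (90° clockwise)) -> North
  R (right (90° clockwise)) -> East
  L (left (90° counter-clockwise)) -> North
  U (U-turn (180°)) -> South
Final: South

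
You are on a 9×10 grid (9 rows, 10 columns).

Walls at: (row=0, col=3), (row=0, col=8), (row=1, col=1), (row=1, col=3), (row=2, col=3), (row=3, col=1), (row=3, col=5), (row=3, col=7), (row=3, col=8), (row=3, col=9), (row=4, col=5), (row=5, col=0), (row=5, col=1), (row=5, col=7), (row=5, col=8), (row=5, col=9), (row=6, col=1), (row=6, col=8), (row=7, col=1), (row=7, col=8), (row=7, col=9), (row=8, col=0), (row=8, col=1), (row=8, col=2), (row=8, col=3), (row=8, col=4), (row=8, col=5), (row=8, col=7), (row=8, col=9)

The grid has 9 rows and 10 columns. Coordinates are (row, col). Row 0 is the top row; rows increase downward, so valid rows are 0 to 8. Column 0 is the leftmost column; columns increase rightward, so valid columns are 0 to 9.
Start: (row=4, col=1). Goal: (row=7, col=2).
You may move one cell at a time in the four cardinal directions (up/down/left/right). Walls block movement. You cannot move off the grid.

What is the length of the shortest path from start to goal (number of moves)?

BFS from (row=4, col=1) until reaching (row=7, col=2):
  Distance 0: (row=4, col=1)
  Distance 1: (row=4, col=0), (row=4, col=2)
  Distance 2: (row=3, col=0), (row=3, col=2), (row=4, col=3), (row=5, col=2)
  Distance 3: (row=2, col=0), (row=2, col=2), (row=3, col=3), (row=4, col=4), (row=5, col=3), (row=6, col=2)
  Distance 4: (row=1, col=0), (row=1, col=2), (row=2, col=1), (row=3, col=4), (row=5, col=4), (row=6, col=3), (row=7, col=2)  <- goal reached here
One shortest path (4 moves): (row=4, col=1) -> (row=4, col=2) -> (row=5, col=2) -> (row=6, col=2) -> (row=7, col=2)

Answer: Shortest path length: 4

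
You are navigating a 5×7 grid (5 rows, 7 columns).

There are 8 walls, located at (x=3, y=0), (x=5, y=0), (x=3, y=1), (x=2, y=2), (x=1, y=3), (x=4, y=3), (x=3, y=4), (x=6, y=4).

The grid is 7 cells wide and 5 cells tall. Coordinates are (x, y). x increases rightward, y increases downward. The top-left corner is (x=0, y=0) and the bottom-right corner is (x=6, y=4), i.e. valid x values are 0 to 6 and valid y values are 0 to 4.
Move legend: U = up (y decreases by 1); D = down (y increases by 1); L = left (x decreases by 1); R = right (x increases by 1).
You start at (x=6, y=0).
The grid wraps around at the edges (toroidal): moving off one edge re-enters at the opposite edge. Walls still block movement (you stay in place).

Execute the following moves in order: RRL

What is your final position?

Start: (x=6, y=0)
  R (right): (x=6, y=0) -> (x=0, y=0)
  R (right): (x=0, y=0) -> (x=1, y=0)
  L (left): (x=1, y=0) -> (x=0, y=0)
Final: (x=0, y=0)

Answer: Final position: (x=0, y=0)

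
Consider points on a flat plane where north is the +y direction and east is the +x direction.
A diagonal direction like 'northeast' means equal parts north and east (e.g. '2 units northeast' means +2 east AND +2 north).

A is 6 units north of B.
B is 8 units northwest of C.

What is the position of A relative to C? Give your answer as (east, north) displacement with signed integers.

Place C at the origin (east=0, north=0).
  B is 8 units northwest of C: delta (east=-8, north=+8); B at (east=-8, north=8).
  A is 6 units north of B: delta (east=+0, north=+6); A at (east=-8, north=14).
Therefore A relative to C: (east=-8, north=14).

Answer: A is at (east=-8, north=14) relative to C.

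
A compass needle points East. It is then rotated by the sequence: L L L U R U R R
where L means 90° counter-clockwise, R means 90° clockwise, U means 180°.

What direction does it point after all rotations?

Answer: Final heading: East

Derivation:
Start: East
  L (left (90° counter-clockwise)) -> North
  L (left (90° counter-clockwise)) -> West
  L (left (90° counter-clockwise)) -> South
  U (U-turn (180°)) -> North
  R (right (90° clockwise)) -> East
  U (U-turn (180°)) -> West
  R (right (90° clockwise)) -> North
  R (right (90° clockwise)) -> East
Final: East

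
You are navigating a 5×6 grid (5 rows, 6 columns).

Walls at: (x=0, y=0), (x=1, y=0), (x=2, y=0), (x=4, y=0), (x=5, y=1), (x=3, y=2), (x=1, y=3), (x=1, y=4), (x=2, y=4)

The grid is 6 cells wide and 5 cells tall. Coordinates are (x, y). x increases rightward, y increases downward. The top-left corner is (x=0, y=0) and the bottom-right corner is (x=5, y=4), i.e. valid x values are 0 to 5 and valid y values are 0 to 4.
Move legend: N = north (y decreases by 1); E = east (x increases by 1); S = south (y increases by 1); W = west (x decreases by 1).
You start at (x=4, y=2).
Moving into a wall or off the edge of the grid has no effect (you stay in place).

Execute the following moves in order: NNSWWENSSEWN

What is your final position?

Start: (x=4, y=2)
  N (north): (x=4, y=2) -> (x=4, y=1)
  N (north): blocked, stay at (x=4, y=1)
  S (south): (x=4, y=1) -> (x=4, y=2)
  W (west): blocked, stay at (x=4, y=2)
  W (west): blocked, stay at (x=4, y=2)
  E (east): (x=4, y=2) -> (x=5, y=2)
  N (north): blocked, stay at (x=5, y=2)
  S (south): (x=5, y=2) -> (x=5, y=3)
  S (south): (x=5, y=3) -> (x=5, y=4)
  E (east): blocked, stay at (x=5, y=4)
  W (west): (x=5, y=4) -> (x=4, y=4)
  N (north): (x=4, y=4) -> (x=4, y=3)
Final: (x=4, y=3)

Answer: Final position: (x=4, y=3)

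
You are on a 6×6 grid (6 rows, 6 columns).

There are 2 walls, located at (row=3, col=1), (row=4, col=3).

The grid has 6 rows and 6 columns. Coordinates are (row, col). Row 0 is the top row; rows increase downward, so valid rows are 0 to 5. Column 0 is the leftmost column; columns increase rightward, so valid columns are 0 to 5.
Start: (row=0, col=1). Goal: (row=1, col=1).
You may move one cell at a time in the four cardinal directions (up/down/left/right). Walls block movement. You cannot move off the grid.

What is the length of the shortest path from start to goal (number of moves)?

Answer: Shortest path length: 1

Derivation:
BFS from (row=0, col=1) until reaching (row=1, col=1):
  Distance 0: (row=0, col=1)
  Distance 1: (row=0, col=0), (row=0, col=2), (row=1, col=1)  <- goal reached here
One shortest path (1 moves): (row=0, col=1) -> (row=1, col=1)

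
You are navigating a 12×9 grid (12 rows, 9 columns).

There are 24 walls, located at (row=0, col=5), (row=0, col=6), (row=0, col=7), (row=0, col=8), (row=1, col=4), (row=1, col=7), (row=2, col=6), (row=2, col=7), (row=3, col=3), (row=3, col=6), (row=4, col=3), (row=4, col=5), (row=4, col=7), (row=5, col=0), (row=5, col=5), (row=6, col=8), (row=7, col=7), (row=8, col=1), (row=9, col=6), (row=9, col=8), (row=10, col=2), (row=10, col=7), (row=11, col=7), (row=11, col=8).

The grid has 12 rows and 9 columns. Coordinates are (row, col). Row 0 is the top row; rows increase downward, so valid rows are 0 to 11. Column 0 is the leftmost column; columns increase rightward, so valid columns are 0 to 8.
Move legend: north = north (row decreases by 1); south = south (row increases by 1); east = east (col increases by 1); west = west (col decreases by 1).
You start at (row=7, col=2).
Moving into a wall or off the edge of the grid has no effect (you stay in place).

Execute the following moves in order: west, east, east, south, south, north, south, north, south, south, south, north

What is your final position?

Answer: Final position: (row=10, col=3)

Derivation:
Start: (row=7, col=2)
  west (west): (row=7, col=2) -> (row=7, col=1)
  east (east): (row=7, col=1) -> (row=7, col=2)
  east (east): (row=7, col=2) -> (row=7, col=3)
  south (south): (row=7, col=3) -> (row=8, col=3)
  south (south): (row=8, col=3) -> (row=9, col=3)
  north (north): (row=9, col=3) -> (row=8, col=3)
  south (south): (row=8, col=3) -> (row=9, col=3)
  north (north): (row=9, col=3) -> (row=8, col=3)
  south (south): (row=8, col=3) -> (row=9, col=3)
  south (south): (row=9, col=3) -> (row=10, col=3)
  south (south): (row=10, col=3) -> (row=11, col=3)
  north (north): (row=11, col=3) -> (row=10, col=3)
Final: (row=10, col=3)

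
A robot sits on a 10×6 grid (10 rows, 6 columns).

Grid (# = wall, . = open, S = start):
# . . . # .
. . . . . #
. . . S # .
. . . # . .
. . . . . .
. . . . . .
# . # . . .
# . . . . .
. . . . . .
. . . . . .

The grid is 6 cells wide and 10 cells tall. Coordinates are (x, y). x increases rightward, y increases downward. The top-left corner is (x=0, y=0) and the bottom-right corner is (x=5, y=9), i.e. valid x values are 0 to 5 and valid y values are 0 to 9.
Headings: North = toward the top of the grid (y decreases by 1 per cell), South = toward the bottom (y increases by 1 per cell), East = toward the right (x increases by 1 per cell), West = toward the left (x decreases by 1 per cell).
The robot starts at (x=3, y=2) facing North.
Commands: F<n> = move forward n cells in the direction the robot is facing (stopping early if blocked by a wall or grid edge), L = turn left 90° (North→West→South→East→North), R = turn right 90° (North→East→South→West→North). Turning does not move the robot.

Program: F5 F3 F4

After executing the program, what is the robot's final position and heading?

Answer: Final position: (x=3, y=0), facing North

Derivation:
Start: (x=3, y=2), facing North
  F5: move forward 2/5 (blocked), now at (x=3, y=0)
  F3: move forward 0/3 (blocked), now at (x=3, y=0)
  F4: move forward 0/4 (blocked), now at (x=3, y=0)
Final: (x=3, y=0), facing North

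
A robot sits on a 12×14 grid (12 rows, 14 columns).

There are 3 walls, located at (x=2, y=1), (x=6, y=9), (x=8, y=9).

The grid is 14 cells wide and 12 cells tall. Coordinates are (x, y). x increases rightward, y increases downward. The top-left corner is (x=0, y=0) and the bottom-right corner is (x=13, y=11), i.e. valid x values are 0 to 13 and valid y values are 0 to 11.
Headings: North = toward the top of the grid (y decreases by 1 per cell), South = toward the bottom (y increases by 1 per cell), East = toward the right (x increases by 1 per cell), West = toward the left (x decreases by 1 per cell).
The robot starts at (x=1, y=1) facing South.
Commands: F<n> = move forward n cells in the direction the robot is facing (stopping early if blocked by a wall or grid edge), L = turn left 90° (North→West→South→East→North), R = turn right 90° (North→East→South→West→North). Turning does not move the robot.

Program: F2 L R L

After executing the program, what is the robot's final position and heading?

Start: (x=1, y=1), facing South
  F2: move forward 2, now at (x=1, y=3)
  L: turn left, now facing East
  R: turn right, now facing South
  L: turn left, now facing East
Final: (x=1, y=3), facing East

Answer: Final position: (x=1, y=3), facing East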